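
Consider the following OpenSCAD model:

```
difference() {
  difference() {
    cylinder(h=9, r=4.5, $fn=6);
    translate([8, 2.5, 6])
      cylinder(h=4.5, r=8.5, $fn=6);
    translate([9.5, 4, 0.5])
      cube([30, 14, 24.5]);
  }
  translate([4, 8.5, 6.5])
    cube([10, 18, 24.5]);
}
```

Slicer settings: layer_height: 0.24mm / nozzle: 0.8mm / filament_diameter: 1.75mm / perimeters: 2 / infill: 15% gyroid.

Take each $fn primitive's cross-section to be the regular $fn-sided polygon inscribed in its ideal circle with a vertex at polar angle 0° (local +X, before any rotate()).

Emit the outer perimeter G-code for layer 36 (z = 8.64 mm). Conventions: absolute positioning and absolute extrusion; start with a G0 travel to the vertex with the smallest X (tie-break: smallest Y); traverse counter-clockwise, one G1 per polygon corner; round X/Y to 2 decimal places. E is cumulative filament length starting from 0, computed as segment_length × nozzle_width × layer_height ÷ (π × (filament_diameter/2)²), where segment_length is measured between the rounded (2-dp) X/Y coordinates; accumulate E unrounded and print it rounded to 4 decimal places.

At z = 8.64 mm: the r=4.5 cylinder gives a regular 6-gon of circumradius 4.5 (constant along its height); the cylinder at (8, 2.5): section is a regular 6-gon, circumradius r=8.5; the cube at (9.5, 4) (footprint 30×14) is included at this height; After the difference (first − rest): starting from the r=4.5 cylinder, the r=8.5 cylinder at (8, 2.5) partially overlaps it — only the 18.21 mm² overlap (of its 187.71 mm²) is removed, clipping the outline; the 30×14 cube at (9.5, 4) misses the remaining region (no effect) — 1 connected region; the cube at (4, 8.5) is present — its section is the full 10×18 rectangle; Subtracting the remaining from the first: starting from that combined region, the 10×18 cube at (4, 8.5) misses the remaining region (no effect) — 1 connected region. The outline is a single polygon with 7 vertices. Extrusion per mm of travel: 0.8 × 0.24 / (π × 0.875²) = 0.079824. Accumulating E over each segment gives final E = 2.0012.

G0 X-4.50 Y0.00 Z8.64
G1 X-2.25 Y-3.90 E0.3594
G1 X2.25 Y-3.90 E0.7186
G1 X2.72 Y-3.08 E0.7941
G1 X-0.50 Y2.50 E1.3083
G1 X0.31 Y3.90 E1.4374
G1 X-2.25 Y3.90 E1.6418
G1 X-4.50 Y0.00 E2.0012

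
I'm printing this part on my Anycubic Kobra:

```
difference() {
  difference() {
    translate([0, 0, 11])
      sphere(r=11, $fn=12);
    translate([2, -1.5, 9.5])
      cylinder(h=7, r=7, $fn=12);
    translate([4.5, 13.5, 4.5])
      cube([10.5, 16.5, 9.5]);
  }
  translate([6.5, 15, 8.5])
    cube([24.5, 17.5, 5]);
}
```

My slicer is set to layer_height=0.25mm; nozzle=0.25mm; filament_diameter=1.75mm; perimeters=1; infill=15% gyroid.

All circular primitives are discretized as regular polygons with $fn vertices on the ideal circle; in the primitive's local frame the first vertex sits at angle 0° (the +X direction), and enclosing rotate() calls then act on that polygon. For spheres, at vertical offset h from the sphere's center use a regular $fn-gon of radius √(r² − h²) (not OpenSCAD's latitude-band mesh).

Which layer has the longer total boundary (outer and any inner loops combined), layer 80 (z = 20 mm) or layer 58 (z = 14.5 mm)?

Layer 80 (z = 20): the r=11 sphere contributes a regular 12-gon of circumradius √(11²−9²) = 6.325 (perimeter = 2·12·6.325·sin(180°/12) = 39.29 mm); the cylinder at (2, -1.5) is absent (z outside [9.5, 16.5]); the cube at (4.5, 13.5) is absent (z outside [4.5, 14]); After the difference (first − rest): none of the subtracted shapes is present at this height, so the r=11 sphere is unchanged — boundary = 39.29 mm; the cube at (6.5, 15) does not reach this height (z outside [8.5, 13.5]); Taking the first minus the rest: none of the subtracted shapes is present at this height, so the result so far is unchanged — boundary = 39.29 mm. So its perimeter = 39.29 mm. Layer 58 (z = 14.5): the r=11 sphere slices to a regular 12-gon of circumradius 10.428 (√(r²−h²) with h=3.5 from center) (perimeter = 2·12·10.428·sin(180°/12) = 64.78 mm); the r=7 cylinder at (2, -1.5) contributes a regular 12-gon of circumradius 7 (perimeter = 2·12·7.000·sin(180°/12) = 43.48 mm); the cube at (4.5, 13.5) is absent (z outside [4.5, 14]); Subtracting the remaining from the first: starting from the r=11 sphere, the r=7 cylinder at (2, -1.5) lies wholly inside it (removes its full 147.00 mm² and its 43.48 mm outline becomes a hole wall) — boundary (outer + 1 inner loop) = 108.26 mm; the cube at (6.5, 15) does not reach this height (z outside [8.5, 13.5]); Taking the first minus the rest: none of the subtracted shapes is present at this height, so that combined region is unchanged — boundary (outer + 1 inner loop) = 108.26 mm. So its perimeter = 108.26 mm. Layer 58 is larger (108.26 vs 39.29 mm).

layer 58 (z = 14.5 mm)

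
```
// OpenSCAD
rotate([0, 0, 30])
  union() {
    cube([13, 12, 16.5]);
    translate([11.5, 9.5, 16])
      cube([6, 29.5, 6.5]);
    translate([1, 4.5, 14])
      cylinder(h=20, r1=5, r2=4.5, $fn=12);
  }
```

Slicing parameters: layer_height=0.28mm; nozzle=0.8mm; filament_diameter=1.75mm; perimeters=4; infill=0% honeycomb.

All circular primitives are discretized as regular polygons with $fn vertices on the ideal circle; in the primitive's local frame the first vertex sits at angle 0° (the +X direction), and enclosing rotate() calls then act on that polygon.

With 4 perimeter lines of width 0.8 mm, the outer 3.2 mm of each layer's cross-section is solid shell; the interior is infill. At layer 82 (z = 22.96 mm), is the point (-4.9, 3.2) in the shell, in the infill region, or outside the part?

shell

At z = 22.96 mm: the cube is absent (z outside [0, 16.5]); the cube at (11.5, 9.5) is not intersected at this z (z outside [16, 22.5]); the cone at (1, 4.5) (r1=5→r2=4.5) has section circumradius 4.776 here — a regular 12-gon; Combining (union): only the cone at (1, 4.5) is present, so the union is just that shape — 1 connected region; (rotated 30° about Z; rotation is an isometry so areas/perimeters/island counts are preserved). Overall, the cross-section is a single solid region. Undo the 30° rotation: the query point maps to (-2.644, 5.221) in the un-rotated model frame. The nearest boundary edge runs (-3.14, 6.89)→(-3.78, 4.50); distance from the point to it = 0.91 mm. The point is inside the cross-section, 0.91 mm from the nearest boundary — within the 3.2 mm shell band (4 × 0.8).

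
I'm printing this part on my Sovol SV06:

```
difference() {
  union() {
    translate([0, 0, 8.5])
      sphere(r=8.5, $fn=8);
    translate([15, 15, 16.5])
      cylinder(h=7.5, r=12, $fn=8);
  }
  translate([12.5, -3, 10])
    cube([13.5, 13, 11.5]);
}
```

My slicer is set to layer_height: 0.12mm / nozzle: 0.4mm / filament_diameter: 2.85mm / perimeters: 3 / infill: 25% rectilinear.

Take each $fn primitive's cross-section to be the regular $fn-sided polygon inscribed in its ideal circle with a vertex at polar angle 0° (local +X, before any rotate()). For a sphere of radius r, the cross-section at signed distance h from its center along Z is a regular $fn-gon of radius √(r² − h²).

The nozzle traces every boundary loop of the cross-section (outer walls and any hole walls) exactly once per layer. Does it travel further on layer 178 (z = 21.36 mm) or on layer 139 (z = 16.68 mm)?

layer 139 (z = 16.68 mm)

Layer 178 (z = 21.36): the sphere is absent (|z−center|=12.860 > r=8.5); the r=12 cylinder at (15, 15) gives a regular 8-gon of circumradius 12 (constant along its height) (perimeter = 2·8·12.000·sin(180°/8) = 73.48 mm); Merging all regions: only the r=12 cylinder at (15, 15) is present, so the union is just that shape — boundary = 73.48 mm; the cube at (12.5, -3) is present — its section is the full 13.5×13 rectangle (perimeter 53.00 mm); After the difference (first − rest): starting from that combined region, the 13.5×13 cube at (12.5, -3) partially overlaps it — only the 63.21 mm² overlap (of its 175.50 mm²) is removed, clipping the outline — boundary = 76.21 mm. So its perimeter = 76.21 mm. Layer 139 (z = 16.68): the r=8.5 sphere contributes a regular 8-gon of circumradius √(8.5²−8.18²) = 2.310 (perimeter = 2·8·2.310·sin(180°/8) = 14.15 mm); the r=12 cylinder at (15, 15) gives a regular 8-gon of circumradius 12 (constant along its height) (perimeter = 2·8·12.000·sin(180°/8) = 73.48 mm); Taking the union: the 2 present regions are separate (no shared area or edge), so areas and boundary lengths simply add and each stays a separate island — boundary = 87.62 mm; the cube at (12.5, -3) (footprint 13.5×13) is included at this height (perimeter 53.00 mm); After the difference (first − rest): starting from that combined region, the 13.5×13 cube at (12.5, -3) partially overlaps it — only the 63.21 mm² overlap (of its 175.50 mm²) is removed, clipping the outline — boundary = 90.35 mm. So its perimeter = 90.35 mm. Layer 139 is larger (90.35 vs 76.21 mm).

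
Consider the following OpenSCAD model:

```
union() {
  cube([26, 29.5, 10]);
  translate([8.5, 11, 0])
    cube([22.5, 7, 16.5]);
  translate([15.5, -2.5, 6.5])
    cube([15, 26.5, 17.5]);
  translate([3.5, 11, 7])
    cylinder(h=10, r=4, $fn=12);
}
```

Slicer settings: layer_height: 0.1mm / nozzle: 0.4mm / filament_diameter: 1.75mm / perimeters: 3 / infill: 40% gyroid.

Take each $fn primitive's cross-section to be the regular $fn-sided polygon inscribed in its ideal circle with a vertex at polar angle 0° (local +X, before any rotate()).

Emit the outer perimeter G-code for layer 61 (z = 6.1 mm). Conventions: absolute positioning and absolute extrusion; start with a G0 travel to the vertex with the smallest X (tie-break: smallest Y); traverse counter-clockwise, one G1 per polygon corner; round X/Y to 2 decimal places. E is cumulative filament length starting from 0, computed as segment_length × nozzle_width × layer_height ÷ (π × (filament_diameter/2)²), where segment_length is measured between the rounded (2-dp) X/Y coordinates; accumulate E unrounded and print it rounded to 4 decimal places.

At z = 6.1 mm: the cube is present — its section is the full 26×29.5 rectangle; the cube at (8.5, 11) (footprint 22.5×7) is included at this height; the cube at (15.5, -2.5) is absent (z outside [6.5, 24]); the cylinder at (3.5, 11) does not reach this height (z outside [7, 17]); Merging all regions: the regions partially overlap (shared area 122.50 mm²), so overlapping operands fuse into one piece — 1 connected region. The outline is a single polygon with 8 vertices. Extrusion per mm of travel: 0.4 × 0.1 / (π × 0.875²) = 0.016630. Accumulating E over each segment gives final E = 2.0122.

G0 X0.00 Y0.00 Z6.10
G1 X26.00 Y0.00 E0.4324
G1 X26.00 Y11.00 E0.6153
G1 X31.00 Y11.00 E0.6985
G1 X31.00 Y18.00 E0.8149
G1 X26.00 Y18.00 E0.8980
G1 X26.00 Y29.50 E1.0893
G1 X0.00 Y29.50 E1.5217
G1 X0.00 Y0.00 E2.0122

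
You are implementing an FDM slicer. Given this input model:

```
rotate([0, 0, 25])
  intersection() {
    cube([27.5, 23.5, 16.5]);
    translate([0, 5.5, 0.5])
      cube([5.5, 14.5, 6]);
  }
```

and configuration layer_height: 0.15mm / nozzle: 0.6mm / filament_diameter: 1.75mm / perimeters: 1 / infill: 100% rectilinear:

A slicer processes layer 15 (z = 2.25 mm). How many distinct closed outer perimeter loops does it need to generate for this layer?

1

At z = 2.25 mm: the cube (footprint 27.5×23.5) is included at this height; the cube at (0, 5.5) (footprint 5.5×14.5) is included at this height; Keeping only the common overlap: the 5.5×14.5 cube at (0, 5.5) lies inside the 27.5×23.5 cube, so the common part is the 5.5×14.5 cube at (0, 5.5) itself — 1 connected region; (rotated 25° about Z; rotation is an isometry so areas/perimeters/island counts are preserved). The result has 1 disconnected region.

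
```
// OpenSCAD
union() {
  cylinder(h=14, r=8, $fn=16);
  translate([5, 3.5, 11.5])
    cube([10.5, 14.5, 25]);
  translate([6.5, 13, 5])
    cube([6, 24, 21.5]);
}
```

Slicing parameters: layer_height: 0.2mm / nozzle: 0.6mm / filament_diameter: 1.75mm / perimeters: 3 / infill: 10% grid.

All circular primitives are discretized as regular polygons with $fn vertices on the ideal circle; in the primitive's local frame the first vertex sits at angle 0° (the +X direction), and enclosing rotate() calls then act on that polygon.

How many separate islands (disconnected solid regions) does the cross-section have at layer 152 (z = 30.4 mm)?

At z = 30.4 mm: the cylinder is not intersected at this z (z outside [0, 14]); the cube at (5, 3.5) is present — its section is the full 10.5×14.5 rectangle; the cube at (6.5, 13) is not intersected at this z (z outside [5, 26.5]); Taking the union: only the 10.5×14.5 cube at (5, 3.5) is present, so the union is just that shape — 1 connected region. Overall, the cross-section is a single solid region. Island count = 1.

1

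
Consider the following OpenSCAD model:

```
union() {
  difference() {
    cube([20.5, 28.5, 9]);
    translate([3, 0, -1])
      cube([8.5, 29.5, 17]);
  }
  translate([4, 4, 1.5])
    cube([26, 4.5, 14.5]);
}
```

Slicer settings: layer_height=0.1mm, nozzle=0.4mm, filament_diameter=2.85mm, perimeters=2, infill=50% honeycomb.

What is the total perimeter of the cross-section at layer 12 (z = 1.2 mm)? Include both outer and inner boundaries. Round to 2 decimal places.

138.00 mm

At z = 1.2 mm: the cube is present — its section is the full 20.5×28.5 rectangle (perimeter 98.00 mm); the cube at (3, 0) (footprint 8.5×29.5) is included at this height (perimeter 76.00 mm); Subtracting the remaining from the first: starting from the 20.5×28.5 cube, the 8.5×29.5 cube at (3, 0) partially overlaps it — only the 242.25 mm² overlap (of its 250.75 mm²) is removed, clipping the outline — boundary = 138.00 mm; the cube at (4, 4) is absent (z outside [1.5, 16]); Taking the union: only that combined region is present, so the union is just that shape — boundary = 138.00 mm. Overall, the cross-section has 2 separate islands. Total boundary length (outer) = 138.00 mm.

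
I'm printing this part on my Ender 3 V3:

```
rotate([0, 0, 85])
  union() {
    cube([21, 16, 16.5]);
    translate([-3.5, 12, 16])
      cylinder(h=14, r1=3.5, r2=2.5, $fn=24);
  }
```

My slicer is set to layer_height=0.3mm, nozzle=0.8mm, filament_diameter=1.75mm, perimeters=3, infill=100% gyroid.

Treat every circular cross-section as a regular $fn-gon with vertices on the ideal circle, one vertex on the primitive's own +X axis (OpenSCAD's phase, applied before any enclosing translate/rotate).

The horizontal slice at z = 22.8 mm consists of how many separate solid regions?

At z = 22.8 mm: the cube is absent (z outside [0, 16.5]); the cone at (-3.5, 12): at t=0.486 of its height the radius interpolates to r₁+(r₂−r₁)t = 3.014, giving a regular 24-gon of that circumradius; Merging all regions: only the cone at (-3.5, 12) is present, so the union is just that shape — 1 connected region; (rotated 85° about Z; rotation is an isometry so areas/perimeters/island counts are preserved). The result has 1 disconnected region.

1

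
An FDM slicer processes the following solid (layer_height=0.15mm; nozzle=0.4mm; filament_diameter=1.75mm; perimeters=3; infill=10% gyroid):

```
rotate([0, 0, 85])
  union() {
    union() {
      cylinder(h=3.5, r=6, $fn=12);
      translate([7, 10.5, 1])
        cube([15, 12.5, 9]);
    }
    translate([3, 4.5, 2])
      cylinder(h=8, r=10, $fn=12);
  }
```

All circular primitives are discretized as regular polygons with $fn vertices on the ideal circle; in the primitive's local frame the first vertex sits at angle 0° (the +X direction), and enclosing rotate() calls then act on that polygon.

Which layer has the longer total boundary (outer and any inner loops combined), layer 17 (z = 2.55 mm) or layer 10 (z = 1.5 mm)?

layer 17 (z = 2.55 mm)

Layer 17 (z = 2.55): the cylinder: section is a regular 12-gon, circumradius r=6 (perimeter = 2·12·6.000·sin(180°/12) = 37.27 mm); the cube at (7, 10.5) is present — its section is the full 15×12.5 rectangle (perimeter 55.00 mm); Taking the union: the 2 present regions are separate (no shared area or edge), so areas and boundary lengths simply add and each stays a separate island — boundary = 92.27 mm; the r=10 cylinder at (3, 4.5) contributes a regular 12-gon of circumradius 10 (perimeter = 2·12·10.000·sin(180°/12) = 62.12 mm); Merging all regions: the regions partially overlap (shared area 103.13 mm²), so the edge portions inside another operand are dropped and the merged outline is re-measured after clipping — boundary = 107.28 mm; (rotated 85° about Z; rotation is an isometry so areas/perimeters/island counts are preserved). So its perimeter = 107.28 mm. Layer 10 (z = 1.5): the r=6 cylinder gives a regular 12-gon of circumradius 6 (constant along its height) (perimeter = 2·12·6.000·sin(180°/12) = 37.27 mm); the 15×12.5 cube at (7, 10.5) contributes its full rectangle (perimeter 55.00 mm); Combining (union): the 2 present regions are separate (no shared area or edge), so areas and boundary lengths simply add and each stays a separate island — boundary = 92.27 mm; the cylinder at (3, 4.5) does not reach this height (z outside [2, 10]); Merging all regions: only the result so far is present, so the union is just that shape — boundary = 92.27 mm; (whole slice rotated 85° about Z — lengths, areas and connectivity unchanged). So its perimeter = 92.27 mm. Layer 17 is larger (107.28 vs 92.27 mm).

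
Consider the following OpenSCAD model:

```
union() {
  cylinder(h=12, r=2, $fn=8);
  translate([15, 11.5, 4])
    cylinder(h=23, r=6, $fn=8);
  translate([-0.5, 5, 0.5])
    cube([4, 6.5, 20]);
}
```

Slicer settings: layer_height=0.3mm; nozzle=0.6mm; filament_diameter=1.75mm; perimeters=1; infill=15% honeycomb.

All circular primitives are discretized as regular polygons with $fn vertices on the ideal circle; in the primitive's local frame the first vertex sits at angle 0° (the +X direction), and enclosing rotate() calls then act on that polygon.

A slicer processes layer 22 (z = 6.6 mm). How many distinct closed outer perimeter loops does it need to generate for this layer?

3

At z = 6.6 mm: the cylinder: section is a regular 8-gon, circumradius r=2; the r=6 cylinder at (15, 11.5) gives a regular 8-gon of circumradius 6 (constant along its height); the 4×6.5 cube at (-0.5, 5) contributes its full rectangle; Taking the union: the 3 present regions are separate (no shared area or edge), so areas and boundary lengths simply add and each stays a separate island — 3 connected regions. The result has 3 disconnected regions.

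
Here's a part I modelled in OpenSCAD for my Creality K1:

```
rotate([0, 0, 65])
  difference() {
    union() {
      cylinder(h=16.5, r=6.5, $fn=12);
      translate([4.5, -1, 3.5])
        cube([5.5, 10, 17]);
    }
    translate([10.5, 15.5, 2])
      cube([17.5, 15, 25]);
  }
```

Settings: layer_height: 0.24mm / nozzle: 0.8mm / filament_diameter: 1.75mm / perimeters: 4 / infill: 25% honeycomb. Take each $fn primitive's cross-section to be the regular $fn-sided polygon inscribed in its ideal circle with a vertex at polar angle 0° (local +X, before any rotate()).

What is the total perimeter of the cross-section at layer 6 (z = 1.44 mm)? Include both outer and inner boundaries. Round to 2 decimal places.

At z = 1.44 mm: the r=6.5 cylinder contributes a regular 12-gon of circumradius 6.5 (perimeter = 2·12·6.500·sin(180°/12) = 40.38 mm); the cube at (4.5, -1) is not intersected at this z (z outside [3.5, 20.5]); Merging all regions: only the r=6.5 cylinder is present, so the union is just that shape — boundary = 40.38 mm; the cube at (10.5, 15.5) is absent (z outside [2, 27]); Subtracting the remaining from the first: none of the subtracted shapes is present at this height, so that combined region is unchanged — boundary = 40.38 mm; (rotated 65° about Z; rotation is an isometry so areas/perimeters/island counts are preserved). Overall, the cross-section is a single solid region. Total boundary length (outer) = 40.38 mm.

40.38 mm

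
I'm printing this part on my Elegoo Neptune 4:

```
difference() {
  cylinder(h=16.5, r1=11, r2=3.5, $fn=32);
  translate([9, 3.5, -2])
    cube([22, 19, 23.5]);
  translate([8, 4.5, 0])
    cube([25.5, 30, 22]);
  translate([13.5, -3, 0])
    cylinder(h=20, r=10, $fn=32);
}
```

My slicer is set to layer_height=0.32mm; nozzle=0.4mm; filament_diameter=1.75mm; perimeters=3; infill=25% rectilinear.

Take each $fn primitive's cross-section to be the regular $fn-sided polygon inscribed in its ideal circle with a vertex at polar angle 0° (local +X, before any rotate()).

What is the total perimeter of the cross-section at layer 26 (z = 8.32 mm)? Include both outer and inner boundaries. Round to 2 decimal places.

44.74 mm

At z = 8.32 mm: the cone: at t=0.504 of its height the radius interpolates to r₁+(r₂−r₁)t = 7.218, giving a regular 32-gon of that circumradius (perimeter = 2·32·7.218·sin(180°/32) = 45.28 mm); the 22×19 cube at (9, 3.5) contributes its full rectangle (perimeter 82.00 mm); the 25.5×30 cube at (8, 4.5) contributes its full rectangle (perimeter 111.00 mm); the cylinder at (13.5, -3): section is a regular 32-gon, circumradius r=10 (perimeter = 2·32·10.000·sin(180°/32) = 62.73 mm); After the difference (first − rest): starting from the cone, the 22×19 cube at (9, 3.5) misses the remaining region (no effect); the 25.5×30 cube at (8, 4.5) misses the remaining region (no effect); the r=10 cylinder at (13.5, -3) partially overlaps it — only the 22.66 mm² overlap (of its 312.14 mm²) is removed, clipping the outline — boundary = 44.74 mm. Overall, the cross-section is a single solid region. Total boundary length (outer) = 44.74 mm.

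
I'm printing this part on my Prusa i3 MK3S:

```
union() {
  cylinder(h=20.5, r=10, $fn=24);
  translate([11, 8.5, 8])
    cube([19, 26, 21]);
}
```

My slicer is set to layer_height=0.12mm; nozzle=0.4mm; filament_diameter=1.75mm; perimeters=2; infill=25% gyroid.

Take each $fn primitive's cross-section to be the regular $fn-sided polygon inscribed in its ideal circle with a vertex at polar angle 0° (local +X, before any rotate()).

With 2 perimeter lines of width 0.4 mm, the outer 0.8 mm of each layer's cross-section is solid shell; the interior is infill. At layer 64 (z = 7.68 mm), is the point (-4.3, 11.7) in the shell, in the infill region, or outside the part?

At z = 7.68 mm: the r=10 cylinder contributes a regular 24-gon of circumradius 10; the cube at (11, 8.5) is not intersected at this z (z outside [8, 29]); Taking the union: only the r=10 cylinder is present, so the union is just that shape — 1 connected region. Overall, the cross-section is a single solid region. The nearest boundary edge runs (-2.59, 9.66)→(-5.00, 8.66); distance from the point to it = 2.54 mm. The point is not inside any of the regions above, so it lies outside the cross-section (2.54 mm from the nearest boundary).

outside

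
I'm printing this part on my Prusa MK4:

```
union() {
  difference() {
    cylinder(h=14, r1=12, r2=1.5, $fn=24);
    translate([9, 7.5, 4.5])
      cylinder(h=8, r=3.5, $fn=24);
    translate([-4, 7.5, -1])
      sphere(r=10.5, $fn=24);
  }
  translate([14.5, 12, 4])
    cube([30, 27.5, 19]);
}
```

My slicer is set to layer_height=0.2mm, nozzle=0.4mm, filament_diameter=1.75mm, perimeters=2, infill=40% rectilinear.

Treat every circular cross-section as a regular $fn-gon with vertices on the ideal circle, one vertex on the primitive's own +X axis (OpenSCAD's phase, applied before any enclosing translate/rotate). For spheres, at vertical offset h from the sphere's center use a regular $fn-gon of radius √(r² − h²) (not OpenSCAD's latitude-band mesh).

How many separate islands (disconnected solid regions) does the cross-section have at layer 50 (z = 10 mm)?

2

At z = 10 mm: the cone (r1=12→r2=1.5) has section circumradius 4.500 here — a regular 24-gon; the cylinder at (9, 7.5): section is a regular 24-gon, circumradius r=3.5; the sphere at (-4, 7.5) is not intersected at this z (|z−center|=11.000 > r=10.5); Taking the first minus the rest: starting from the cone, the r=3.5 cylinder at (9, 7.5) misses the remaining region (no effect) — 1 connected region; the cube at (14.5, 12) is present — its section is the full 30×27.5 rectangle; Merging all regions: the 2 present regions are separate (no shared area or edge), so areas and boundary lengths simply add and each stays a separate island — 2 connected regions. Overall, the cross-section has 2 separate islands. Island count = 2.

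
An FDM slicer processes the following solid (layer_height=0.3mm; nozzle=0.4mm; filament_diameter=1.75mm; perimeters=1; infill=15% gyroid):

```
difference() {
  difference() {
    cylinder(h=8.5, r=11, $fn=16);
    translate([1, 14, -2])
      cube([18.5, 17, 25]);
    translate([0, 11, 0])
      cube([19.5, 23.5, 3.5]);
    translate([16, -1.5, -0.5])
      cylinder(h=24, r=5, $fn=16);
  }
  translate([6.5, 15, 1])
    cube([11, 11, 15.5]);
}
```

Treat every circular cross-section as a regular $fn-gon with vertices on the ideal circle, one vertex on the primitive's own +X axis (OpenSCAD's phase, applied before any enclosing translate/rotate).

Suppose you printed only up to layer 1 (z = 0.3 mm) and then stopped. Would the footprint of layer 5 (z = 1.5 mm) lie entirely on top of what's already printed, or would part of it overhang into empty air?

entirely on top

Compare the two slices. At z = 0.3: the r=11 cylinder gives a regular 16-gon of circumradius 11 (constant along its height) (area = (16/2)·11.000²·sin(360°/16) = 370.44 mm²); the 18.5×17 cube at (1, 14) contributes its full rectangle (area 314.50 mm²); the 19.5×23.5 cube at (0, 11) contributes its full rectangle (area 458.25 mm²); the r=5 cylinder at (16, -1.5) gives a regular 16-gon of circumradius 5 (constant along its height) (area = (16/2)·5.000²·sin(360°/16) = 76.54 mm²); Taking the first minus the rest: starting from the r=11 cylinder (370.44 mm²), the 18.5×17 cube at (1, 14) misses the remaining region (no effect); the 19.5×23.5 cube at (0, 11) misses the remaining region (no effect); the r=5 cylinder at (16, -1.5) misses the remaining region (no effect) — area = 370.44 mm²; the cube at (6.5, 15) does not reach this height (z outside [1, 16.5]); After the difference (first − rest): none of the subtracted shapes is present at this height, so that combined region is unchanged — area = 370.44 mm². At z = 1.5: the r=11 cylinder contributes a regular 16-gon of circumradius 11 (area = (16/2)·11.000²·sin(360°/16) = 370.44 mm²); the 18.5×17 cube at (1, 14) contributes its full rectangle (area 314.50 mm²); the cube at (0, 11) is present — its section is the full 19.5×23.5 rectangle (area 458.25 mm²); the cylinder at (16, -1.5): section is a regular 16-gon, circumradius r=5 (area = (16/2)·5.000²·sin(360°/16) = 76.54 mm²); Subtracting the remaining from the first: starting from the r=11 cylinder (370.44 mm²), the 18.5×17 cube at (1, 14) misses the remaining region (no effect); the 19.5×23.5 cube at (0, 11) misses the remaining region (no effect); the r=5 cylinder at (16, -1.5) misses the remaining region (no effect) — area = 370.44 mm²; the 11×11 cube at (6.5, 15) contributes its full rectangle (area 121.00 mm²); Taking the first minus the rest: starting from that combined region (370.44 mm²), the 11×11 cube at (6.5, 15) misses the remaining region (no effect) — area = 370.44 mm². Checking containment: the cross-section at z = 1.5 is a subset of the cross-section at z = 0.3.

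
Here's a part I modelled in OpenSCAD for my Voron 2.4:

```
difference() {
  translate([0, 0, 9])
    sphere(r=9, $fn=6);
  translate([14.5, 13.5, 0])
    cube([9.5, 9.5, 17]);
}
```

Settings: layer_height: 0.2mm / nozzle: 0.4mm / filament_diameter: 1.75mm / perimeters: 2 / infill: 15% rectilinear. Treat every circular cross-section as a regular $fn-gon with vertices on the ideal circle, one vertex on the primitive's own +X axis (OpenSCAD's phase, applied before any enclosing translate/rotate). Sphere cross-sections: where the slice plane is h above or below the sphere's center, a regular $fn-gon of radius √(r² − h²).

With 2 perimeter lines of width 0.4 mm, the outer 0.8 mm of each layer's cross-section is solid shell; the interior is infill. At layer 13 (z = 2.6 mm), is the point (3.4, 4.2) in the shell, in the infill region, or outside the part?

shell

At z = 2.6 mm: the r=9 sphere slices to a regular 6-gon of circumradius 6.328 (√(r²−h²) with h=6.4 from center); the 9.5×9.5 cube at (14.5, 13.5) contributes its full rectangle; Taking the first minus the rest: starting from the r=9 sphere, the 9.5×9.5 cube at (14.5, 13.5) misses the remaining region (no effect) — 1 connected region. Overall, the cross-section is a single solid region. The nearest boundary edge runs (3.16, 5.48)→(6.33, 0.00); distance from the point to it = 0.44 mm. The point is inside the cross-section, 0.44 mm from the nearest boundary — within the 0.8 mm shell band (2 × 0.4).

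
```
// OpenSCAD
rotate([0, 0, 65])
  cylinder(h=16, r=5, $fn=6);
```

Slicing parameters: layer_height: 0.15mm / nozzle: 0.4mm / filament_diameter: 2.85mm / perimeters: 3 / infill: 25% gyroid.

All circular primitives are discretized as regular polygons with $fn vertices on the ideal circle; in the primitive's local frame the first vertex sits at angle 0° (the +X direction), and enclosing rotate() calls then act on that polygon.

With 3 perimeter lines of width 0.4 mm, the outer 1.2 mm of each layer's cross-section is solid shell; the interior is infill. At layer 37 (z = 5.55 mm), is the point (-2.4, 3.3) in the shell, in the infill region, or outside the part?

shell

At z = 5.55 mm: the cylinder: section is a regular 6-gon, circumradius r=5; (rotated 65° about Z; rotation is an isometry so areas/perimeters/island counts are preserved). Overall, the cross-section is a single solid region. Undo the 65° rotation: the query point maps to (1.977, 3.570) in the un-rotated model frame. The nearest boundary edge runs (2.50, 4.33)→(-2.50, 4.33); distance from the point to it = 0.76 mm. The point is inside the cross-section, 0.76 mm from the nearest boundary — within the 1.2 mm shell band (3 × 0.4).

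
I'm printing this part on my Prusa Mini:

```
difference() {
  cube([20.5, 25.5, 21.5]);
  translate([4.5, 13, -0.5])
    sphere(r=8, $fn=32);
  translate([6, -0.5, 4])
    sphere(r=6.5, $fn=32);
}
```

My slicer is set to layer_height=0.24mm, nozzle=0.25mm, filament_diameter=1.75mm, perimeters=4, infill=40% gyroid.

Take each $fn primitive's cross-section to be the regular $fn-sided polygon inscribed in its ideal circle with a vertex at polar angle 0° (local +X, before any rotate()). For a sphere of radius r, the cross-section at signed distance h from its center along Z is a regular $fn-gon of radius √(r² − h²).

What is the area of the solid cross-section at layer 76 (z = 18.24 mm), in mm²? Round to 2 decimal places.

522.75 mm²

At z = 18.24 mm: the cube (footprint 20.5×25.5) is included at this height (area 522.75 mm²); the sphere at (4.5, 13) is absent (|z−center|=18.740 > r=8); the sphere at (6, -0.5) does not reach this height (|z−center|=14.240 > r=6.5); Taking the first minus the rest: none of the subtracted shapes is present at this height, so the 20.5×25.5 cube is unchanged — area = 522.75 mm². Overall, the cross-section is a single solid region. Net area = 522.75 mm².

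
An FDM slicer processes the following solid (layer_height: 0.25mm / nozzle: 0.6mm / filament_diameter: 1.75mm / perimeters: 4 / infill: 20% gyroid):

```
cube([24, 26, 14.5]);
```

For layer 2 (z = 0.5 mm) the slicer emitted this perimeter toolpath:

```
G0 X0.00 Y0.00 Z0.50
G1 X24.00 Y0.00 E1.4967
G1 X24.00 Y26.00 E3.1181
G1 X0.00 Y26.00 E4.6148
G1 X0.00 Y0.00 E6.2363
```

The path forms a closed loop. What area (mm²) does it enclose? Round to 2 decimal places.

Apply the shoelace formula to the sequence of (X, Y) vertices; enclosed area = 624.00 mm².

624.00 mm²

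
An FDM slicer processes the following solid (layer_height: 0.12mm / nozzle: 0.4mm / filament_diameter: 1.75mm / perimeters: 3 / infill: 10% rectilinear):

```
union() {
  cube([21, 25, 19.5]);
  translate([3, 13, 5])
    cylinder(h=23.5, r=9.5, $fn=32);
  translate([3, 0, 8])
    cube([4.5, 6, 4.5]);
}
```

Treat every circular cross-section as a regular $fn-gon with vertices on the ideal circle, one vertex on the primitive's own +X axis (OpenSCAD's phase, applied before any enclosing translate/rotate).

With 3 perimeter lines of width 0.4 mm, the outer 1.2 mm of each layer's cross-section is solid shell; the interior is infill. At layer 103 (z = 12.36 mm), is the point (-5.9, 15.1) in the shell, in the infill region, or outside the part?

shell

At z = 12.36 mm: the cube (footprint 21×25) is included at this height; the r=9.5 cylinder at (3, 13) gives a regular 32-gon of circumradius 9.5 (constant along its height); the 4.5×6 cube at (3, 0) contributes its full rectangle; Merging all regions: the regions partially overlap (shared area 223.70 mm²), so overlapping operands fuse into one piece — 1 connected region. Overall, the cross-section is a single solid region. The nearest boundary edge runs (-6.32, 14.85)→(-5.78, 16.64); distance from the point to it = 0.33 mm. The point is inside the cross-section, 0.33 mm from the nearest boundary — within the 1.2 mm shell band (3 × 0.4).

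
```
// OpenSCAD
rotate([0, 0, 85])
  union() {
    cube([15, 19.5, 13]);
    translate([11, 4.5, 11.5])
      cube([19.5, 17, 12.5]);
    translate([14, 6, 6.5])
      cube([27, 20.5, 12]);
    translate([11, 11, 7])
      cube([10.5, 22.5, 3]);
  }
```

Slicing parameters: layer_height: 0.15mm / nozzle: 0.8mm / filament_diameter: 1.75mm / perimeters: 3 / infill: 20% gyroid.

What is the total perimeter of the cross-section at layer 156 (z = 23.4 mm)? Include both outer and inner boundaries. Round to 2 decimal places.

At z = 23.4 mm: the cube is absent (z outside [0, 13]); the cube at (11, 4.5) is present — its section is the full 19.5×17 rectangle (perimeter 73.00 mm); the cube at (14, 6) is absent (z outside [6.5, 18.5]); the cube at (11, 11) is absent (z outside [7, 10]); Taking the union: only the 19.5×17 cube at (11, 4.5) is present, so the union is just that shape — boundary = 73.00 mm; (rotated 85° about Z; rotation is an isometry so areas/perimeters/island counts are preserved). Overall, the cross-section is a single solid region. Total boundary length (outer) = 73.00 mm.

73.00 mm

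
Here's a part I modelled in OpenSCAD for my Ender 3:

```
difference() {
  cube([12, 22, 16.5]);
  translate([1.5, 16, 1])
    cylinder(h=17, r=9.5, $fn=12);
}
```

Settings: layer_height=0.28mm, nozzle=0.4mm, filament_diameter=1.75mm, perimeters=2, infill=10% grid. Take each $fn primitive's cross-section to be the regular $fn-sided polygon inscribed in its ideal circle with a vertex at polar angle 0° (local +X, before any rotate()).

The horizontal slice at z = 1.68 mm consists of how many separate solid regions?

1

At z = 1.68 mm: the 12×22 cube contributes its full rectangle; the r=9.5 cylinder at (1.5, 16) gives a regular 12-gon of circumradius 9.5 (constant along its height); Subtracting the remaining from the first: starting from the 12×22 cube, the r=9.5 cylinder at (1.5, 16) partially overlaps it — only the 142.24 mm² overlap (of its 270.75 mm²) is removed, clipping the outline — 1 connected region. The result has 1 disconnected region.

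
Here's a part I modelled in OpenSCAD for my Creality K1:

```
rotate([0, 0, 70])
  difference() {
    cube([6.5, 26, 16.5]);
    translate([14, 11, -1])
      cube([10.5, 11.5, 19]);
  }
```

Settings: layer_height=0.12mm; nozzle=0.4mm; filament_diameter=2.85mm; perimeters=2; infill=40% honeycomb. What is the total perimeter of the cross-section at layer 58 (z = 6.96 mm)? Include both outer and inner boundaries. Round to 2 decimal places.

At z = 6.96 mm: the cube is present — its section is the full 6.5×26 rectangle (perimeter 65.00 mm); the cube at (14, 11) is present — its section is the full 10.5×11.5 rectangle (perimeter 44.00 mm); Subtracting the remaining from the first: starting from the 6.5×26 cube, the 10.5×11.5 cube at (14, 11) misses the remaining region (no effect) — boundary = 65.00 mm; (rotated 70° about Z; rotation is an isometry so areas/perimeters/island counts are preserved). Overall, the cross-section is a single solid region. Total boundary length (outer) = 65.00 mm.

65.00 mm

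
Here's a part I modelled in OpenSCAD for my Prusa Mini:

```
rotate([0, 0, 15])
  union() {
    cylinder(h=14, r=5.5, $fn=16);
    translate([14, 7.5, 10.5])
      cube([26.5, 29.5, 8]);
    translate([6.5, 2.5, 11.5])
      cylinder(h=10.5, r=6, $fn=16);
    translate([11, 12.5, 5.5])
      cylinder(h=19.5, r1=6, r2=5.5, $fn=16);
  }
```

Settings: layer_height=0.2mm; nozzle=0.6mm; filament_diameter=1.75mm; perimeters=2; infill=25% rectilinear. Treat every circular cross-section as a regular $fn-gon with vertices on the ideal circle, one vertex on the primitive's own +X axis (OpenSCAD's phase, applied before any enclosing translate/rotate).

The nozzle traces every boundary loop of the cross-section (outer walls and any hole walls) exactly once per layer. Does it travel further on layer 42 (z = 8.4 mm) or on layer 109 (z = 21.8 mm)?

Layer 42 (z = 8.4): the r=5.5 cylinder gives a regular 16-gon of circumradius 5.5 (constant along its height) (perimeter = 2·16·5.500·sin(180°/16) = 34.34 mm); the cube at (14, 7.5) is absent (z outside [10.5, 18.5]); the cylinder at (6.5, 2.5) is not intersected at this z (z outside [11.5, 22]); the cone at (11, 12.5): at t=0.149 of its height the radius interpolates to r₁+(r₂−r₁)t = 5.926, giving a regular 16-gon of that circumradius (perimeter = 2·16·5.926·sin(180°/16) = 36.99 mm); Combining (union): the 2 present regions are separate (no shared area or edge), so areas and boundary lengths simply add and each stays a separate island — boundary = 71.33 mm; (rotated 15° about Z; rotation is an isometry so areas/perimeters/island counts are preserved). So its perimeter = 71.33 mm. Layer 109 (z = 21.8): the cylinder is absent (z outside [0, 14]); the cube at (14, 7.5) is not intersected at this z (z outside [10.5, 18.5]); the r=6 cylinder at (6.5, 2.5) contributes a regular 16-gon of circumradius 6 (perimeter = 2·16·6.000·sin(180°/16) = 37.46 mm); the cone at (11, 12.5): at t=0.836 of its height the radius interpolates to r₁+(r₂−r₁)t = 5.582, giving a regular 16-gon of that circumradius (perimeter = 2·16·5.582·sin(180°/16) = 34.85 mm); Taking the union: the regions partially overlap (shared area 0.96 mm²), so the edge portions inside another operand are dropped and the merged outline is re-measured after clipping — boundary = 65.94 mm; (whole slice rotated 15° about Z — lengths, areas and connectivity unchanged). So its perimeter = 65.94 mm. Layer 42 is larger (71.33 vs 65.94 mm).

layer 42 (z = 8.4 mm)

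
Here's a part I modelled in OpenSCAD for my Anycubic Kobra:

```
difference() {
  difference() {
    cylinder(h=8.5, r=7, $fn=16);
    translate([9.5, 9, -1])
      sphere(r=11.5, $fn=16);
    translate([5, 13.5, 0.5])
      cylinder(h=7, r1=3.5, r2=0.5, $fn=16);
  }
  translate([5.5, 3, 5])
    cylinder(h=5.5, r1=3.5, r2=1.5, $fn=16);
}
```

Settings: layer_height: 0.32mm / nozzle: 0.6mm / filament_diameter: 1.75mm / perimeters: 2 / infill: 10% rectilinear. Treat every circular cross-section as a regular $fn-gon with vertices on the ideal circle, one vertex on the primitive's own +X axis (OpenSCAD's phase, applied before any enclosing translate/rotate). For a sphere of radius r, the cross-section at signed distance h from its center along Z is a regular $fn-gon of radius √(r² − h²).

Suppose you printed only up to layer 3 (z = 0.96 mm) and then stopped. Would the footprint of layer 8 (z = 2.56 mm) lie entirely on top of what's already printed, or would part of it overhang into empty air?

part overhangs

Compare the two slices. At z = 0.96: the cylinder: section is a regular 16-gon, circumradius r=7 (area = (16/2)·7.000²·sin(360°/16) = 150.01 mm²); the r=11.5 sphere at (9.5, 9) slices to a regular 16-gon of circumradius 11.332 (√(r²−h²) with h=1.96 from center) (area = (16/2)·11.332²·sin(360°/16) = 393.12 mm²); the cone at (5, 13.5) (r1=3.5→r2=0.5) has section circumradius 3.303 here — a regular 16-gon (area = (16/2)·3.303²·sin(360°/16) = 33.40 mm²); Taking the first minus the rest: starting from the r=7 cylinder (150.01 mm²), the r=11.5 sphere at (9.5, 9) partially overlaps it — only the 41.29 mm² overlap (of its 393.12 mm²) is removed, clipping the outline; the cone at (5, 13.5) misses the remaining region (no effect) — area = 108.72 mm²; the cone at (5.5, 3) does not reach this height (z outside [5, 10.5]); Taking the first minus the rest: none of the subtracted shapes is present at this height, so the result so far is unchanged — area = 108.72 mm². At z = 2.56: the cylinder: section is a regular 16-gon, circumradius r=7 (area = (16/2)·7.000²·sin(360°/16) = 150.01 mm²); the r=11.5 sphere at (9.5, 9) slices to a regular 16-gon of circumradius 10.935 (√(r²−h²) with h=3.56 from center) (area = (16/2)·10.935²·sin(360°/16) = 366.08 mm²); the cone at (5, 13.5): at t=0.294 of its height the radius interpolates to r₁+(r₂−r₁)t = 2.617, giving a regular 16-gon of that circumradius (area = (16/2)·2.617²·sin(360°/16) = 20.97 mm²); Taking the first minus the rest: starting from the r=7 cylinder (150.01 mm²), the r=11.5 sphere at (9.5, 9) partially overlaps it — only the 36.53 mm² overlap (of its 366.08 mm²) is removed, clipping the outline; the cone at (5, 13.5) misses the remaining region (no effect) — area = 113.48 mm²; the cone at (5.5, 3) is not intersected at this z (z outside [5, 10.5]); Taking the first minus the rest: none of the subtracted shapes is present at this height, so that combined region is unchanged — area = 113.48 mm². Checking containment: at z = 2.56 the cross-section extends beyond the z = 0.96 cross-section by about 4.76 mm².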